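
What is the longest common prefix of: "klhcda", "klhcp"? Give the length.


Words: klhcda, klhcp
  Position 0: all 'k' => match
  Position 1: all 'l' => match
  Position 2: all 'h' => match
  Position 3: all 'c' => match
  Position 4: ('d', 'p') => mismatch, stop
LCP = "klhc" (length 4)

4


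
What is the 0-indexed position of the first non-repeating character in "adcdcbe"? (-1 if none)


Input: adcdcbe
Character frequencies:
  'a': 1
  'b': 1
  'c': 2
  'd': 2
  'e': 1
Scanning left to right for freq == 1:
  Position 0 ('a'): unique! => answer = 0

0


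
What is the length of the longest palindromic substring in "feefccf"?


Input: "feefccf"
Checking substrings for palindromes:
  [0:4] "feef" (len 4) => palindrome
  [3:7] "fccf" (len 4) => palindrome
  [1:3] "ee" (len 2) => palindrome
  [4:6] "cc" (len 2) => palindrome
Longest palindromic substring: "feef" with length 4

4


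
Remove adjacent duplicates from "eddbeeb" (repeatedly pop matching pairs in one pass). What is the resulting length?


Input: eddbeeb
Stack-based adjacent duplicate removal:
  Read 'e': push. Stack: e
  Read 'd': push. Stack: ed
  Read 'd': matches stack top 'd' => pop. Stack: e
  Read 'b': push. Stack: eb
  Read 'e': push. Stack: ebe
  Read 'e': matches stack top 'e' => pop. Stack: eb
  Read 'b': matches stack top 'b' => pop. Stack: e
Final stack: "e" (length 1)

1


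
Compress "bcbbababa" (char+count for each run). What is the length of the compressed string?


Input: bcbbababa
Runs:
  'b' x 1 => "b1"
  'c' x 1 => "c1"
  'b' x 2 => "b2"
  'a' x 1 => "a1"
  'b' x 1 => "b1"
  'a' x 1 => "a1"
  'b' x 1 => "b1"
  'a' x 1 => "a1"
Compressed: "b1c1b2a1b1a1b1a1"
Compressed length: 16

16


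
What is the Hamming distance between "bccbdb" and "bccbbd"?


Comparing "bccbdb" and "bccbbd" position by position:
  Position 0: 'b' vs 'b' => same
  Position 1: 'c' vs 'c' => same
  Position 2: 'c' vs 'c' => same
  Position 3: 'b' vs 'b' => same
  Position 4: 'd' vs 'b' => differ
  Position 5: 'b' vs 'd' => differ
Total differences (Hamming distance): 2

2


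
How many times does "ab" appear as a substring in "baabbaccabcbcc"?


Searching for "ab" in "baabbaccabcbcc"
Scanning each position:
  Position 0: "ba" => no
  Position 1: "aa" => no
  Position 2: "ab" => MATCH
  Position 3: "bb" => no
  Position 4: "ba" => no
  Position 5: "ac" => no
  Position 6: "cc" => no
  Position 7: "ca" => no
  Position 8: "ab" => MATCH
  Position 9: "bc" => no
  Position 10: "cb" => no
  Position 11: "bc" => no
  Position 12: "cc" => no
Total occurrences: 2

2


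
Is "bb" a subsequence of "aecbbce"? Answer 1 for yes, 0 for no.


Check if "bb" is a subsequence of "aecbbce"
Greedy scan:
  Position 0 ('a'): no match needed
  Position 1 ('e'): no match needed
  Position 2 ('c'): no match needed
  Position 3 ('b'): matches sub[0] = 'b'
  Position 4 ('b'): matches sub[1] = 'b'
  Position 5 ('c'): no match needed
  Position 6 ('e'): no match needed
All 2 characters matched => is a subsequence

1


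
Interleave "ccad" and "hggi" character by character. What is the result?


Interleaving "ccad" and "hggi":
  Position 0: 'c' from first, 'h' from second => "ch"
  Position 1: 'c' from first, 'g' from second => "cg"
  Position 2: 'a' from first, 'g' from second => "ag"
  Position 3: 'd' from first, 'i' from second => "di"
Result: chcgagdi

chcgagdi


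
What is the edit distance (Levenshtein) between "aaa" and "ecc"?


Computing edit distance: "aaa" -> "ecc"
DP table:
           e    c    c
      0    1    2    3
  a   1    1    2    3
  a   2    2    2    3
  a   3    3    3    3
Edit distance = dp[3][3] = 3

3


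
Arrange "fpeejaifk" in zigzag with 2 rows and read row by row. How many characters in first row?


Zigzag "fpeejaifk" into 2 rows:
Placing characters:
  'f' => row 0
  'p' => row 1
  'e' => row 0
  'e' => row 1
  'j' => row 0
  'a' => row 1
  'i' => row 0
  'f' => row 1
  'k' => row 0
Rows:
  Row 0: "fejik"
  Row 1: "peaf"
First row length: 5

5


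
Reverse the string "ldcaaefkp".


Input: ldcaaefkp
Reading characters right to left:
  Position 8: 'p'
  Position 7: 'k'
  Position 6: 'f'
  Position 5: 'e'
  Position 4: 'a'
  Position 3: 'a'
  Position 2: 'c'
  Position 1: 'd'
  Position 0: 'l'
Reversed: pkfeaacdl

pkfeaacdl


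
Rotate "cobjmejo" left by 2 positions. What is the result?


Input: "cobjmejo", rotate left by 2
First 2 characters: "co"
Remaining characters: "bjmejo"
Concatenate remaining + first: "bjmejo" + "co" = "bjmejoco"

bjmejoco


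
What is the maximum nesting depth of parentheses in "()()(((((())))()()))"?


Input: "()()(((((())))()()))"
Tracking depth:
  Position 0 '(': depth becomes 1
  Position 1 ')': depth becomes 0
  Position 2 '(': depth becomes 1
  Position 3 ')': depth becomes 0
  Position 4 '(': depth becomes 1
  Position 5 '(': depth becomes 2
  Position 6 '(': depth becomes 3
  Position 7 '(': depth becomes 4
  Position 8 '(': depth becomes 5
  Position 9 '(': depth becomes 6
  Position 10 ')': depth becomes 5
  Position 11 ')': depth becomes 4
  Position 12 ')': depth becomes 3
  Position 13 ')': depth becomes 2
  Position 14 '(': depth becomes 3
  Position 15 ')': depth becomes 2
  Position 16 '(': depth becomes 3
  Position 17 ')': depth becomes 2
  Position 18 ')': depth becomes 1
  Position 19 ')': depth becomes 0
Maximum depth reached: 6

6


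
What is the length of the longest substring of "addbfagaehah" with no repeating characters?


Input: "addbfagaehah"
Sliding window (track last position of each char):
  Position 0 ('a'): window [0,0] length 1 -- new best
  Position 1 ('d'): window [0,1] length 2 -- new best
  Position 2 ('d'): repeat (last at 1), move window start to 2
  Position 2 ('d'): window [2,2] length 1
  Position 3 ('b'): window [2,3] length 2
  Position 4 ('f'): window [2,4] length 3 -- new best
  Position 5 ('a'): window [2,5] length 4 -- new best
  Position 6 ('g'): window [2,6] length 5 -- new best
  Position 7 ('a'): repeat (last at 5), move window start to 6
  Position 7 ('a'): window [6,7] length 2
  Position 8 ('e'): window [6,8] length 3
  Position 9 ('h'): window [6,9] length 4
  Position 10 ('a'): repeat (last at 7), move window start to 8
  Position 10 ('a'): window [8,10] length 3
  Position 11 ('h'): repeat (last at 9), move window start to 10
  Position 11 ('h'): window [10,11] length 2
Longest substring with no repeats: "dbfag" with length 5

5


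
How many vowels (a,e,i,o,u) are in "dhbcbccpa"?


Input: dhbcbccpa
Checking each character:
  'd' at position 0: consonant
  'h' at position 1: consonant
  'b' at position 2: consonant
  'c' at position 3: consonant
  'b' at position 4: consonant
  'c' at position 5: consonant
  'c' at position 6: consonant
  'p' at position 7: consonant
  'a' at position 8: vowel (running total: 1)
Total vowels: 1

1


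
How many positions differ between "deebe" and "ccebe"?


Comparing "deebe" and "ccebe" position by position:
  Position 0: 'd' vs 'c' => DIFFER
  Position 1: 'e' vs 'c' => DIFFER
  Position 2: 'e' vs 'e' => same
  Position 3: 'b' vs 'b' => same
  Position 4: 'e' vs 'e' => same
Positions that differ: 2

2


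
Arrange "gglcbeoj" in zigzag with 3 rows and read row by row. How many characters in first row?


Zigzag "gglcbeoj" into 3 rows:
Placing characters:
  'g' => row 0
  'g' => row 1
  'l' => row 2
  'c' => row 1
  'b' => row 0
  'e' => row 1
  'o' => row 2
  'j' => row 1
Rows:
  Row 0: "gb"
  Row 1: "gcej"
  Row 2: "lo"
First row length: 2

2


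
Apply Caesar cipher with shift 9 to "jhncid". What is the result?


Caesar cipher: shift "jhncid" by 9
  'j' (pos 9) + 9 = pos 18 = 's'
  'h' (pos 7) + 9 = pos 16 = 'q'
  'n' (pos 13) + 9 = pos 22 = 'w'
  'c' (pos 2) + 9 = pos 11 = 'l'
  'i' (pos 8) + 9 = pos 17 = 'r'
  'd' (pos 3) + 9 = pos 12 = 'm'
Result: sqwlrm

sqwlrm


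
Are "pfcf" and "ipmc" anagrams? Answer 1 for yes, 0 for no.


Strings: "pfcf", "ipmc"
Sorted first:  cffp
Sorted second: cimp
Differ at position 1: 'f' vs 'i' => not anagrams

0


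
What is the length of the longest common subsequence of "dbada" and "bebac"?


LCS of "dbada" and "bebac"
DP table:
           b    e    b    a    c
      0    0    0    0    0    0
  d   0    0    0    0    0    0
  b   0    1    1    1    1    1
  a   0    1    1    1    2    2
  d   0    1    1    1    2    2
  a   0    1    1    1    2    2
LCS length = dp[5][5] = 2

2


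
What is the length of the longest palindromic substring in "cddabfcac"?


Input: "cddabfcac"
Checking substrings for palindromes:
  [6:9] "cac" (len 3) => palindrome
  [1:3] "dd" (len 2) => palindrome
Longest palindromic substring: "cac" with length 3

3


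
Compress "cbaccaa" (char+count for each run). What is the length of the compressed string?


Input: cbaccaa
Runs:
  'c' x 1 => "c1"
  'b' x 1 => "b1"
  'a' x 1 => "a1"
  'c' x 2 => "c2"
  'a' x 2 => "a2"
Compressed: "c1b1a1c2a2"
Compressed length: 10

10


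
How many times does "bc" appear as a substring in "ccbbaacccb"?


Searching for "bc" in "ccbbaacccb"
Scanning each position:
  Position 0: "cc" => no
  Position 1: "cb" => no
  Position 2: "bb" => no
  Position 3: "ba" => no
  Position 4: "aa" => no
  Position 5: "ac" => no
  Position 6: "cc" => no
  Position 7: "cc" => no
  Position 8: "cb" => no
Total occurrences: 0

0


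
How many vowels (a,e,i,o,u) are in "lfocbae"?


Input: lfocbae
Checking each character:
  'l' at position 0: consonant
  'f' at position 1: consonant
  'o' at position 2: vowel (running total: 1)
  'c' at position 3: consonant
  'b' at position 4: consonant
  'a' at position 5: vowel (running total: 2)
  'e' at position 6: vowel (running total: 3)
Total vowels: 3

3


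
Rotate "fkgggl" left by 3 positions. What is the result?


Input: "fkgggl", rotate left by 3
First 3 characters: "fkg"
Remaining characters: "ggl"
Concatenate remaining + first: "ggl" + "fkg" = "gglfkg"

gglfkg


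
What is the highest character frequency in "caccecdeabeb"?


Input: caccecdeabeb
Character counts:
  'a': 2
  'b': 2
  'c': 4
  'd': 1
  'e': 3
Maximum frequency: 4

4


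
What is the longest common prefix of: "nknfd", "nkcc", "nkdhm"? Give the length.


Words: nknfd, nkcc, nkdhm
  Position 0: all 'n' => match
  Position 1: all 'k' => match
  Position 2: ('n', 'c', 'd') => mismatch, stop
LCP = "nk" (length 2)

2


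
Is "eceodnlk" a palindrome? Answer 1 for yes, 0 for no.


Input: eceodnlk
Reversed: klndoece
  Compare pos 0 ('e') with pos 7 ('k'): MISMATCH
  Compare pos 1 ('c') with pos 6 ('l'): MISMATCH
  Compare pos 2 ('e') with pos 5 ('n'): MISMATCH
  Compare pos 3 ('o') with pos 4 ('d'): MISMATCH
Result: not a palindrome

0


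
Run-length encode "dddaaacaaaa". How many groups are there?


Input: dddaaacaaaa
Scanning for consecutive runs:
  Group 1: 'd' x 3 (positions 0-2)
  Group 2: 'a' x 3 (positions 3-5)
  Group 3: 'c' x 1 (positions 6-6)
  Group 4: 'a' x 4 (positions 7-10)
Total groups: 4

4


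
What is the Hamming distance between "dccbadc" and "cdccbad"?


Comparing "dccbadc" and "cdccbad" position by position:
  Position 0: 'd' vs 'c' => differ
  Position 1: 'c' vs 'd' => differ
  Position 2: 'c' vs 'c' => same
  Position 3: 'b' vs 'c' => differ
  Position 4: 'a' vs 'b' => differ
  Position 5: 'd' vs 'a' => differ
  Position 6: 'c' vs 'd' => differ
Total differences (Hamming distance): 6

6


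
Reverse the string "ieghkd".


Input: ieghkd
Reading characters right to left:
  Position 5: 'd'
  Position 4: 'k'
  Position 3: 'h'
  Position 2: 'g'
  Position 1: 'e'
  Position 0: 'i'
Reversed: dkhgei

dkhgei


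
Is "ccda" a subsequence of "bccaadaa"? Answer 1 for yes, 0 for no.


Check if "ccda" is a subsequence of "bccaadaa"
Greedy scan:
  Position 0 ('b'): no match needed
  Position 1 ('c'): matches sub[0] = 'c'
  Position 2 ('c'): matches sub[1] = 'c'
  Position 3 ('a'): no match needed
  Position 4 ('a'): no match needed
  Position 5 ('d'): matches sub[2] = 'd'
  Position 6 ('a'): matches sub[3] = 'a'
  Position 7 ('a'): no match needed
All 4 characters matched => is a subsequence

1


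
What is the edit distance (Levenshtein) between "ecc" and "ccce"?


Computing edit distance: "ecc" -> "ccce"
DP table:
           c    c    c    e
      0    1    2    3    4
  e   1    1    2    3    3
  c   2    1    1    2    3
  c   3    2    1    1    2
Edit distance = dp[3][4] = 2

2


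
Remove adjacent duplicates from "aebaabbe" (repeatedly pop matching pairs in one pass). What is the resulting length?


Input: aebaabbe
Stack-based adjacent duplicate removal:
  Read 'a': push. Stack: a
  Read 'e': push. Stack: ae
  Read 'b': push. Stack: aeb
  Read 'a': push. Stack: aeba
  Read 'a': matches stack top 'a' => pop. Stack: aeb
  Read 'b': matches stack top 'b' => pop. Stack: ae
  Read 'b': push. Stack: aeb
  Read 'e': push. Stack: aebe
Final stack: "aebe" (length 4)

4


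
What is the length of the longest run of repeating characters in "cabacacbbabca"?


Input: "cabacacbbabca"
Scanning for longest run:
  Position 1 ('a'): new char, reset run to 1
  Position 2 ('b'): new char, reset run to 1
  Position 3 ('a'): new char, reset run to 1
  Position 4 ('c'): new char, reset run to 1
  Position 5 ('a'): new char, reset run to 1
  Position 6 ('c'): new char, reset run to 1
  Position 7 ('b'): new char, reset run to 1
  Position 8 ('b'): continues run of 'b', length=2
  Position 9 ('a'): new char, reset run to 1
  Position 10 ('b'): new char, reset run to 1
  Position 11 ('c'): new char, reset run to 1
  Position 12 ('a'): new char, reset run to 1
Longest run: 'b' with length 2

2


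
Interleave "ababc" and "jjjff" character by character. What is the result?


Interleaving "ababc" and "jjjff":
  Position 0: 'a' from first, 'j' from second => "aj"
  Position 1: 'b' from first, 'j' from second => "bj"
  Position 2: 'a' from first, 'j' from second => "aj"
  Position 3: 'b' from first, 'f' from second => "bf"
  Position 4: 'c' from first, 'f' from second => "cf"
Result: ajbjajbfcf

ajbjajbfcf


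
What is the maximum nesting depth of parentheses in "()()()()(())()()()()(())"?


Input: "()()()()(())()()()()(())"
Tracking depth:
  Position 0 '(': depth becomes 1
  Position 1 ')': depth becomes 0
  Position 2 '(': depth becomes 1
  Position 3 ')': depth becomes 0
  Position 4 '(': depth becomes 1
  Position 5 ')': depth becomes 0
  Position 6 '(': depth becomes 1
  Position 7 ')': depth becomes 0
  Position 8 '(': depth becomes 1
  Position 9 '(': depth becomes 2
  Position 10 ')': depth becomes 1
  Position 11 ')': depth becomes 0
  Position 12 '(': depth becomes 1
  Position 13 ')': depth becomes 0
  Position 14 '(': depth becomes 1
  Position 15 ')': depth becomes 0
  Position 16 '(': depth becomes 1
  Position 17 ')': depth becomes 0
  Position 18 '(': depth becomes 1
  Position 19 ')': depth becomes 0
  Position 20 '(': depth becomes 1
  Position 21 '(': depth becomes 2
  Position 22 ')': depth becomes 1
  Position 23 ')': depth becomes 0
Maximum depth reached: 2

2


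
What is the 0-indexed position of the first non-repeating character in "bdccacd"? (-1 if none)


Input: bdccacd
Character frequencies:
  'a': 1
  'b': 1
  'c': 3
  'd': 2
Scanning left to right for freq == 1:
  Position 0 ('b'): unique! => answer = 0

0


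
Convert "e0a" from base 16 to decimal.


Input: "e0a" in base 16
Positional expansion:
  Digit 'e' (value 14) x 16^2 = 3584
  Digit '0' (value 0) x 16^1 = 0
  Digit 'a' (value 10) x 16^0 = 10
Sum = 3594

3594


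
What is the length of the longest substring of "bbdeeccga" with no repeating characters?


Input: "bbdeeccga"
Sliding window (track last position of each char):
  Position 0 ('b'): window [0,0] length 1 -- new best
  Position 1 ('b'): repeat (last at 0), move window start to 1
  Position 1 ('b'): window [1,1] length 1
  Position 2 ('d'): window [1,2] length 2 -- new best
  Position 3 ('e'): window [1,3] length 3 -- new best
  Position 4 ('e'): repeat (last at 3), move window start to 4
  Position 4 ('e'): window [4,4] length 1
  Position 5 ('c'): window [4,5] length 2
  Position 6 ('c'): repeat (last at 5), move window start to 6
  Position 6 ('c'): window [6,6] length 1
  Position 7 ('g'): window [6,7] length 2
  Position 8 ('a'): window [6,8] length 3
Longest substring with no repeats: "bde" with length 3

3


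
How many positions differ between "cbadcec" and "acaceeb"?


Comparing "cbadcec" and "acaceeb" position by position:
  Position 0: 'c' vs 'a' => DIFFER
  Position 1: 'b' vs 'c' => DIFFER
  Position 2: 'a' vs 'a' => same
  Position 3: 'd' vs 'c' => DIFFER
  Position 4: 'c' vs 'e' => DIFFER
  Position 5: 'e' vs 'e' => same
  Position 6: 'c' vs 'b' => DIFFER
Positions that differ: 5

5


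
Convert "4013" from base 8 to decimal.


Input: "4013" in base 8
Positional expansion:
  Digit '4' (value 4) x 8^3 = 2048
  Digit '0' (value 0) x 8^2 = 0
  Digit '1' (value 1) x 8^1 = 8
  Digit '3' (value 3) x 8^0 = 3
Sum = 2059

2059


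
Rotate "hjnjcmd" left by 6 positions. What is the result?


Input: "hjnjcmd", rotate left by 6
First 6 characters: "hjnjcm"
Remaining characters: "d"
Concatenate remaining + first: "d" + "hjnjcm" = "dhjnjcm"

dhjnjcm


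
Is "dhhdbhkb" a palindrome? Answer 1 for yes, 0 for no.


Input: dhhdbhkb
Reversed: bkhbdhhd
  Compare pos 0 ('d') with pos 7 ('b'): MISMATCH
  Compare pos 1 ('h') with pos 6 ('k'): MISMATCH
  Compare pos 2 ('h') with pos 5 ('h'): match
  Compare pos 3 ('d') with pos 4 ('b'): MISMATCH
Result: not a palindrome

0


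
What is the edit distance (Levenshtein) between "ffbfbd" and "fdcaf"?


Computing edit distance: "ffbfbd" -> "fdcaf"
DP table:
           f    d    c    a    f
      0    1    2    3    4    5
  f   1    0    1    2    3    4
  f   2    1    1    2    3    3
  b   3    2    2    2    3    4
  f   4    3    3    3    3    3
  b   5    4    4    4    4    4
  d   6    5    4    5    5    5
Edit distance = dp[6][5] = 5

5


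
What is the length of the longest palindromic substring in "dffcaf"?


Input: "dffcaf"
Checking substrings for palindromes:
  [1:3] "ff" (len 2) => palindrome
Longest palindromic substring: "ff" with length 2

2


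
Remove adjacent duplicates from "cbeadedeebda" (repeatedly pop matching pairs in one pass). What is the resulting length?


Input: cbeadedeebda
Stack-based adjacent duplicate removal:
  Read 'c': push. Stack: c
  Read 'b': push. Stack: cb
  Read 'e': push. Stack: cbe
  Read 'a': push. Stack: cbea
  Read 'd': push. Stack: cbead
  Read 'e': push. Stack: cbeade
  Read 'd': push. Stack: cbeaded
  Read 'e': push. Stack: cbeadede
  Read 'e': matches stack top 'e' => pop. Stack: cbeaded
  Read 'b': push. Stack: cbeadedb
  Read 'd': push. Stack: cbeadedbd
  Read 'a': push. Stack: cbeadedbda
Final stack: "cbeadedbda" (length 10)

10


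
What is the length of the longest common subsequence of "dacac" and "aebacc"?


LCS of "dacac" and "aebacc"
DP table:
           a    e    b    a    c    c
      0    0    0    0    0    0    0
  d   0    0    0    0    0    0    0
  a   0    1    1    1    1    1    1
  c   0    1    1    1    1    2    2
  a   0    1    1    1    2    2    2
  c   0    1    1    1    2    3    3
LCS length = dp[5][6] = 3

3


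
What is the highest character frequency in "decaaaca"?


Input: decaaaca
Character counts:
  'a': 4
  'c': 2
  'd': 1
  'e': 1
Maximum frequency: 4

4


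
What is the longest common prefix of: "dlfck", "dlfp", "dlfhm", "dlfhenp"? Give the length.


Words: dlfck, dlfp, dlfhm, dlfhenp
  Position 0: all 'd' => match
  Position 1: all 'l' => match
  Position 2: all 'f' => match
  Position 3: ('c', 'p', 'h', 'h') => mismatch, stop
LCP = "dlf" (length 3)

3


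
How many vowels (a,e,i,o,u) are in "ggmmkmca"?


Input: ggmmkmca
Checking each character:
  'g' at position 0: consonant
  'g' at position 1: consonant
  'm' at position 2: consonant
  'm' at position 3: consonant
  'k' at position 4: consonant
  'm' at position 5: consonant
  'c' at position 6: consonant
  'a' at position 7: vowel (running total: 1)
Total vowels: 1

1


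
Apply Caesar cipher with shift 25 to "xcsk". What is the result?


Caesar cipher: shift "xcsk" by 25
  'x' (pos 23) + 25 = pos 22 = 'w'
  'c' (pos 2) + 25 = pos 1 = 'b'
  's' (pos 18) + 25 = pos 17 = 'r'
  'k' (pos 10) + 25 = pos 9 = 'j'
Result: wbrj

wbrj


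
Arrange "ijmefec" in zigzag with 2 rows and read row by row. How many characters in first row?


Zigzag "ijmefec" into 2 rows:
Placing characters:
  'i' => row 0
  'j' => row 1
  'm' => row 0
  'e' => row 1
  'f' => row 0
  'e' => row 1
  'c' => row 0
Rows:
  Row 0: "imfc"
  Row 1: "jee"
First row length: 4

4


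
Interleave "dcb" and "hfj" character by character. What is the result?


Interleaving "dcb" and "hfj":
  Position 0: 'd' from first, 'h' from second => "dh"
  Position 1: 'c' from first, 'f' from second => "cf"
  Position 2: 'b' from first, 'j' from second => "bj"
Result: dhcfbj

dhcfbj


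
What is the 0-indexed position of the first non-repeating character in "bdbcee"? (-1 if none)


Input: bdbcee
Character frequencies:
  'b': 2
  'c': 1
  'd': 1
  'e': 2
Scanning left to right for freq == 1:
  Position 0 ('b'): freq=2, skip
  Position 1 ('d'): unique! => answer = 1

1


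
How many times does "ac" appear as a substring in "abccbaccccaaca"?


Searching for "ac" in "abccbaccccaaca"
Scanning each position:
  Position 0: "ab" => no
  Position 1: "bc" => no
  Position 2: "cc" => no
  Position 3: "cb" => no
  Position 4: "ba" => no
  Position 5: "ac" => MATCH
  Position 6: "cc" => no
  Position 7: "cc" => no
  Position 8: "cc" => no
  Position 9: "ca" => no
  Position 10: "aa" => no
  Position 11: "ac" => MATCH
  Position 12: "ca" => no
Total occurrences: 2

2


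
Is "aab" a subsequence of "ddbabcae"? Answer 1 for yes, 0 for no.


Check if "aab" is a subsequence of "ddbabcae"
Greedy scan:
  Position 0 ('d'): no match needed
  Position 1 ('d'): no match needed
  Position 2 ('b'): no match needed
  Position 3 ('a'): matches sub[0] = 'a'
  Position 4 ('b'): no match needed
  Position 5 ('c'): no match needed
  Position 6 ('a'): matches sub[1] = 'a'
  Position 7 ('e'): no match needed
Only matched 2/3 characters => not a subsequence

0


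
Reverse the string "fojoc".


Input: fojoc
Reading characters right to left:
  Position 4: 'c'
  Position 3: 'o'
  Position 2: 'j'
  Position 1: 'o'
  Position 0: 'f'
Reversed: cojof

cojof


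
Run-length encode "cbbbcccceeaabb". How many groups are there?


Input: cbbbcccceeaabb
Scanning for consecutive runs:
  Group 1: 'c' x 1 (positions 0-0)
  Group 2: 'b' x 3 (positions 1-3)
  Group 3: 'c' x 4 (positions 4-7)
  Group 4: 'e' x 2 (positions 8-9)
  Group 5: 'a' x 2 (positions 10-11)
  Group 6: 'b' x 2 (positions 12-13)
Total groups: 6

6


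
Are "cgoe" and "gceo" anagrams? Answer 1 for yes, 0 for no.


Strings: "cgoe", "gceo"
Sorted first:  cego
Sorted second: cego
Sorted forms match => anagrams

1


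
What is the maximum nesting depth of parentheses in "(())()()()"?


Input: "(())()()()"
Tracking depth:
  Position 0 '(': depth becomes 1
  Position 1 '(': depth becomes 2
  Position 2 ')': depth becomes 1
  Position 3 ')': depth becomes 0
  Position 4 '(': depth becomes 1
  Position 5 ')': depth becomes 0
  Position 6 '(': depth becomes 1
  Position 7 ')': depth becomes 0
  Position 8 '(': depth becomes 1
  Position 9 ')': depth becomes 0
Maximum depth reached: 2

2


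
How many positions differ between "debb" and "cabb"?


Comparing "debb" and "cabb" position by position:
  Position 0: 'd' vs 'c' => DIFFER
  Position 1: 'e' vs 'a' => DIFFER
  Position 2: 'b' vs 'b' => same
  Position 3: 'b' vs 'b' => same
Positions that differ: 2

2


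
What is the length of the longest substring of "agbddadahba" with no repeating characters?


Input: "agbddadahba"
Sliding window (track last position of each char):
  Position 0 ('a'): window [0,0] length 1 -- new best
  Position 1 ('g'): window [0,1] length 2 -- new best
  Position 2 ('b'): window [0,2] length 3 -- new best
  Position 3 ('d'): window [0,3] length 4 -- new best
  Position 4 ('d'): repeat (last at 3), move window start to 4
  Position 4 ('d'): window [4,4] length 1
  Position 5 ('a'): window [4,5] length 2
  Position 6 ('d'): repeat (last at 4), move window start to 5
  Position 6 ('d'): window [5,6] length 2
  Position 7 ('a'): repeat (last at 5), move window start to 6
  Position 7 ('a'): window [6,7] length 2
  Position 8 ('h'): window [6,8] length 3
  Position 9 ('b'): window [6,9] length 4
  Position 10 ('a'): repeat (last at 7), move window start to 8
  Position 10 ('a'): window [8,10] length 3
Longest substring with no repeats: "agbd" with length 4

4


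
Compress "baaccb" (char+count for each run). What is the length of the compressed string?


Input: baaccb
Runs:
  'b' x 1 => "b1"
  'a' x 2 => "a2"
  'c' x 2 => "c2"
  'b' x 1 => "b1"
Compressed: "b1a2c2b1"
Compressed length: 8

8


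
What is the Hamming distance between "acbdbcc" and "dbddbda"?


Comparing "acbdbcc" and "dbddbda" position by position:
  Position 0: 'a' vs 'd' => differ
  Position 1: 'c' vs 'b' => differ
  Position 2: 'b' vs 'd' => differ
  Position 3: 'd' vs 'd' => same
  Position 4: 'b' vs 'b' => same
  Position 5: 'c' vs 'd' => differ
  Position 6: 'c' vs 'a' => differ
Total differences (Hamming distance): 5

5


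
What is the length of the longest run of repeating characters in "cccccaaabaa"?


Input: "cccccaaabaa"
Scanning for longest run:
  Position 1 ('c'): continues run of 'c', length=2
  Position 2 ('c'): continues run of 'c', length=3
  Position 3 ('c'): continues run of 'c', length=4
  Position 4 ('c'): continues run of 'c', length=5
  Position 5 ('a'): new char, reset run to 1
  Position 6 ('a'): continues run of 'a', length=2
  Position 7 ('a'): continues run of 'a', length=3
  Position 8 ('b'): new char, reset run to 1
  Position 9 ('a'): new char, reset run to 1
  Position 10 ('a'): continues run of 'a', length=2
Longest run: 'c' with length 5

5


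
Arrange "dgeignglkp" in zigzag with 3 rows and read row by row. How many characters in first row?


Zigzag "dgeignglkp" into 3 rows:
Placing characters:
  'd' => row 0
  'g' => row 1
  'e' => row 2
  'i' => row 1
  'g' => row 0
  'n' => row 1
  'g' => row 2
  'l' => row 1
  'k' => row 0
  'p' => row 1
Rows:
  Row 0: "dgk"
  Row 1: "ginlp"
  Row 2: "eg"
First row length: 3

3


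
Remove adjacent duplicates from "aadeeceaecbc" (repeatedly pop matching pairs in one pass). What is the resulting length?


Input: aadeeceaecbc
Stack-based adjacent duplicate removal:
  Read 'a': push. Stack: a
  Read 'a': matches stack top 'a' => pop. Stack: (empty)
  Read 'd': push. Stack: d
  Read 'e': push. Stack: de
  Read 'e': matches stack top 'e' => pop. Stack: d
  Read 'c': push. Stack: dc
  Read 'e': push. Stack: dce
  Read 'a': push. Stack: dcea
  Read 'e': push. Stack: dceae
  Read 'c': push. Stack: dceaec
  Read 'b': push. Stack: dceaecb
  Read 'c': push. Stack: dceaecbc
Final stack: "dceaecbc" (length 8)

8


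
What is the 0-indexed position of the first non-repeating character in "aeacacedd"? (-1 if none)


Input: aeacacedd
Character frequencies:
  'a': 3
  'c': 2
  'd': 2
  'e': 2
Scanning left to right for freq == 1:
  Position 0 ('a'): freq=3, skip
  Position 1 ('e'): freq=2, skip
  Position 2 ('a'): freq=3, skip
  Position 3 ('c'): freq=2, skip
  Position 4 ('a'): freq=3, skip
  Position 5 ('c'): freq=2, skip
  Position 6 ('e'): freq=2, skip
  Position 7 ('d'): freq=2, skip
  Position 8 ('d'): freq=2, skip
  No unique character found => answer = -1

-1


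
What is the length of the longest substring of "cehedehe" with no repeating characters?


Input: "cehedehe"
Sliding window (track last position of each char):
  Position 0 ('c'): window [0,0] length 1 -- new best
  Position 1 ('e'): window [0,1] length 2 -- new best
  Position 2 ('h'): window [0,2] length 3 -- new best
  Position 3 ('e'): repeat (last at 1), move window start to 2
  Position 3 ('e'): window [2,3] length 2
  Position 4 ('d'): window [2,4] length 3
  Position 5 ('e'): repeat (last at 3), move window start to 4
  Position 5 ('e'): window [4,5] length 2
  Position 6 ('h'): window [4,6] length 3
  Position 7 ('e'): repeat (last at 5), move window start to 6
  Position 7 ('e'): window [6,7] length 2
Longest substring with no repeats: "ceh" with length 3

3


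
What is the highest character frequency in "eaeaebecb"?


Input: eaeaebecb
Character counts:
  'a': 2
  'b': 2
  'c': 1
  'e': 4
Maximum frequency: 4

4


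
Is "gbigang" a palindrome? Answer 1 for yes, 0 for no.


Input: gbigang
Reversed: gnagibg
  Compare pos 0 ('g') with pos 6 ('g'): match
  Compare pos 1 ('b') with pos 5 ('n'): MISMATCH
  Compare pos 2 ('i') with pos 4 ('a'): MISMATCH
Result: not a palindrome

0


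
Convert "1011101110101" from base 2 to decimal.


Input: "1011101110101" in base 2
Positional expansion:
  Digit '1' (value 1) x 2^12 = 4096
  Digit '0' (value 0) x 2^11 = 0
  Digit '1' (value 1) x 2^10 = 1024
  Digit '1' (value 1) x 2^9 = 512
  Digit '1' (value 1) x 2^8 = 256
  Digit '0' (value 0) x 2^7 = 0
  Digit '1' (value 1) x 2^6 = 64
  Digit '1' (value 1) x 2^5 = 32
  Digit '1' (value 1) x 2^4 = 16
  Digit '0' (value 0) x 2^3 = 0
  Digit '1' (value 1) x 2^2 = 4
  Digit '0' (value 0) x 2^1 = 0
  Digit '1' (value 1) x 2^0 = 1
Sum = 6005

6005


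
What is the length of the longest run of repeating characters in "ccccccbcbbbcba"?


Input: "ccccccbcbbbcba"
Scanning for longest run:
  Position 1 ('c'): continues run of 'c', length=2
  Position 2 ('c'): continues run of 'c', length=3
  Position 3 ('c'): continues run of 'c', length=4
  Position 4 ('c'): continues run of 'c', length=5
  Position 5 ('c'): continues run of 'c', length=6
  Position 6 ('b'): new char, reset run to 1
  Position 7 ('c'): new char, reset run to 1
  Position 8 ('b'): new char, reset run to 1
  Position 9 ('b'): continues run of 'b', length=2
  Position 10 ('b'): continues run of 'b', length=3
  Position 11 ('c'): new char, reset run to 1
  Position 12 ('b'): new char, reset run to 1
  Position 13 ('a'): new char, reset run to 1
Longest run: 'c' with length 6

6


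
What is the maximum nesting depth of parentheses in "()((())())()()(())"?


Input: "()((())())()()(())"
Tracking depth:
  Position 0 '(': depth becomes 1
  Position 1 ')': depth becomes 0
  Position 2 '(': depth becomes 1
  Position 3 '(': depth becomes 2
  Position 4 '(': depth becomes 3
  Position 5 ')': depth becomes 2
  Position 6 ')': depth becomes 1
  Position 7 '(': depth becomes 2
  Position 8 ')': depth becomes 1
  Position 9 ')': depth becomes 0
  Position 10 '(': depth becomes 1
  Position 11 ')': depth becomes 0
  Position 12 '(': depth becomes 1
  Position 13 ')': depth becomes 0
  Position 14 '(': depth becomes 1
  Position 15 '(': depth becomes 2
  Position 16 ')': depth becomes 1
  Position 17 ')': depth becomes 0
Maximum depth reached: 3

3


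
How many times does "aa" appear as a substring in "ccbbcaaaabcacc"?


Searching for "aa" in "ccbbcaaaabcacc"
Scanning each position:
  Position 0: "cc" => no
  Position 1: "cb" => no
  Position 2: "bb" => no
  Position 3: "bc" => no
  Position 4: "ca" => no
  Position 5: "aa" => MATCH
  Position 6: "aa" => MATCH
  Position 7: "aa" => MATCH
  Position 8: "ab" => no
  Position 9: "bc" => no
  Position 10: "ca" => no
  Position 11: "ac" => no
  Position 12: "cc" => no
Total occurrences: 3

3


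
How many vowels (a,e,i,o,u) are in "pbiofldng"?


Input: pbiofldng
Checking each character:
  'p' at position 0: consonant
  'b' at position 1: consonant
  'i' at position 2: vowel (running total: 1)
  'o' at position 3: vowel (running total: 2)
  'f' at position 4: consonant
  'l' at position 5: consonant
  'd' at position 6: consonant
  'n' at position 7: consonant
  'g' at position 8: consonant
Total vowels: 2

2


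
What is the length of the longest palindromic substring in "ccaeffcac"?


Input: "ccaeffcac"
Checking substrings for palindromes:
  [6:9] "cac" (len 3) => palindrome
  [0:2] "cc" (len 2) => palindrome
  [4:6] "ff" (len 2) => palindrome
Longest palindromic substring: "cac" with length 3

3


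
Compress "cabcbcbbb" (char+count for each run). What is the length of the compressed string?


Input: cabcbcbbb
Runs:
  'c' x 1 => "c1"
  'a' x 1 => "a1"
  'b' x 1 => "b1"
  'c' x 1 => "c1"
  'b' x 1 => "b1"
  'c' x 1 => "c1"
  'b' x 3 => "b3"
Compressed: "c1a1b1c1b1c1b3"
Compressed length: 14

14


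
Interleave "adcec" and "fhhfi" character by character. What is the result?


Interleaving "adcec" and "fhhfi":
  Position 0: 'a' from first, 'f' from second => "af"
  Position 1: 'd' from first, 'h' from second => "dh"
  Position 2: 'c' from first, 'h' from second => "ch"
  Position 3: 'e' from first, 'f' from second => "ef"
  Position 4: 'c' from first, 'i' from second => "ci"
Result: afdhchefci

afdhchefci


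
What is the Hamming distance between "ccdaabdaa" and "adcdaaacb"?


Comparing "ccdaabdaa" and "adcdaaacb" position by position:
  Position 0: 'c' vs 'a' => differ
  Position 1: 'c' vs 'd' => differ
  Position 2: 'd' vs 'c' => differ
  Position 3: 'a' vs 'd' => differ
  Position 4: 'a' vs 'a' => same
  Position 5: 'b' vs 'a' => differ
  Position 6: 'd' vs 'a' => differ
  Position 7: 'a' vs 'c' => differ
  Position 8: 'a' vs 'b' => differ
Total differences (Hamming distance): 8

8


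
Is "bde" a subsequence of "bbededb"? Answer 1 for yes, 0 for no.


Check if "bde" is a subsequence of "bbededb"
Greedy scan:
  Position 0 ('b'): matches sub[0] = 'b'
  Position 1 ('b'): no match needed
  Position 2 ('e'): no match needed
  Position 3 ('d'): matches sub[1] = 'd'
  Position 4 ('e'): matches sub[2] = 'e'
  Position 5 ('d'): no match needed
  Position 6 ('b'): no match needed
All 3 characters matched => is a subsequence

1


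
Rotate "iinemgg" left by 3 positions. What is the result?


Input: "iinemgg", rotate left by 3
First 3 characters: "iin"
Remaining characters: "emgg"
Concatenate remaining + first: "emgg" + "iin" = "emggiin"

emggiin


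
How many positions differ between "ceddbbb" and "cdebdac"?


Comparing "ceddbbb" and "cdebdac" position by position:
  Position 0: 'c' vs 'c' => same
  Position 1: 'e' vs 'd' => DIFFER
  Position 2: 'd' vs 'e' => DIFFER
  Position 3: 'd' vs 'b' => DIFFER
  Position 4: 'b' vs 'd' => DIFFER
  Position 5: 'b' vs 'a' => DIFFER
  Position 6: 'b' vs 'c' => DIFFER
Positions that differ: 6

6


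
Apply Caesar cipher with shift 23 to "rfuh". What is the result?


Caesar cipher: shift "rfuh" by 23
  'r' (pos 17) + 23 = pos 14 = 'o'
  'f' (pos 5) + 23 = pos 2 = 'c'
  'u' (pos 20) + 23 = pos 17 = 'r'
  'h' (pos 7) + 23 = pos 4 = 'e'
Result: ocre

ocre


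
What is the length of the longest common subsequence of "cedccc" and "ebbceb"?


LCS of "cedccc" and "ebbceb"
DP table:
           e    b    b    c    e    b
      0    0    0    0    0    0    0
  c   0    0    0    0    1    1    1
  e   0    1    1    1    1    2    2
  d   0    1    1    1    1    2    2
  c   0    1    1    1    2    2    2
  c   0    1    1    1    2    2    2
  c   0    1    1    1    2    2    2
LCS length = dp[6][6] = 2

2


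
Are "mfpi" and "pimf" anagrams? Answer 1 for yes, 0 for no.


Strings: "mfpi", "pimf"
Sorted first:  fimp
Sorted second: fimp
Sorted forms match => anagrams

1


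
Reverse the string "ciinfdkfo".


Input: ciinfdkfo
Reading characters right to left:
  Position 8: 'o'
  Position 7: 'f'
  Position 6: 'k'
  Position 5: 'd'
  Position 4: 'f'
  Position 3: 'n'
  Position 2: 'i'
  Position 1: 'i'
  Position 0: 'c'
Reversed: ofkdfniic

ofkdfniic


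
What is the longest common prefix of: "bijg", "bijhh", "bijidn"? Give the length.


Words: bijg, bijhh, bijidn
  Position 0: all 'b' => match
  Position 1: all 'i' => match
  Position 2: all 'j' => match
  Position 3: ('g', 'h', 'i') => mismatch, stop
LCP = "bij" (length 3)

3


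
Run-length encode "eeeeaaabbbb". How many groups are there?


Input: eeeeaaabbbb
Scanning for consecutive runs:
  Group 1: 'e' x 4 (positions 0-3)
  Group 2: 'a' x 3 (positions 4-6)
  Group 3: 'b' x 4 (positions 7-10)
Total groups: 3

3


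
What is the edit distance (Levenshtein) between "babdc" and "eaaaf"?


Computing edit distance: "babdc" -> "eaaaf"
DP table:
           e    a    a    a    f
      0    1    2    3    4    5
  b   1    1    2    3    4    5
  a   2    2    1    2    3    4
  b   3    3    2    2    3    4
  d   4    4    3    3    3    4
  c   5    5    4    4    4    4
Edit distance = dp[5][5] = 4

4


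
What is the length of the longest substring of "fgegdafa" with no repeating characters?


Input: "fgegdafa"
Sliding window (track last position of each char):
  Position 0 ('f'): window [0,0] length 1 -- new best
  Position 1 ('g'): window [0,1] length 2 -- new best
  Position 2 ('e'): window [0,2] length 3 -- new best
  Position 3 ('g'): repeat (last at 1), move window start to 2
  Position 3 ('g'): window [2,3] length 2
  Position 4 ('d'): window [2,4] length 3
  Position 5 ('a'): window [2,5] length 4 -- new best
  Position 6 ('f'): window [2,6] length 5 -- new best
  Position 7 ('a'): repeat (last at 5), move window start to 6
  Position 7 ('a'): window [6,7] length 2
Longest substring with no repeats: "egdaf" with length 5

5


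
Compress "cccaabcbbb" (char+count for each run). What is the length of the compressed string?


Input: cccaabcbbb
Runs:
  'c' x 3 => "c3"
  'a' x 2 => "a2"
  'b' x 1 => "b1"
  'c' x 1 => "c1"
  'b' x 3 => "b3"
Compressed: "c3a2b1c1b3"
Compressed length: 10

10


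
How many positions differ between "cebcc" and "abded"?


Comparing "cebcc" and "abded" position by position:
  Position 0: 'c' vs 'a' => DIFFER
  Position 1: 'e' vs 'b' => DIFFER
  Position 2: 'b' vs 'd' => DIFFER
  Position 3: 'c' vs 'e' => DIFFER
  Position 4: 'c' vs 'd' => DIFFER
Positions that differ: 5

5


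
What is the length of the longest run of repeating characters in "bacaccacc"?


Input: "bacaccacc"
Scanning for longest run:
  Position 1 ('a'): new char, reset run to 1
  Position 2 ('c'): new char, reset run to 1
  Position 3 ('a'): new char, reset run to 1
  Position 4 ('c'): new char, reset run to 1
  Position 5 ('c'): continues run of 'c', length=2
  Position 6 ('a'): new char, reset run to 1
  Position 7 ('c'): new char, reset run to 1
  Position 8 ('c'): continues run of 'c', length=2
Longest run: 'c' with length 2

2


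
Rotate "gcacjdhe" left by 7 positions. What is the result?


Input: "gcacjdhe", rotate left by 7
First 7 characters: "gcacjdh"
Remaining characters: "e"
Concatenate remaining + first: "e" + "gcacjdh" = "egcacjdh"

egcacjdh


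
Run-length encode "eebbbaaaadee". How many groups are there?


Input: eebbbaaaadee
Scanning for consecutive runs:
  Group 1: 'e' x 2 (positions 0-1)
  Group 2: 'b' x 3 (positions 2-4)
  Group 3: 'a' x 4 (positions 5-8)
  Group 4: 'd' x 1 (positions 9-9)
  Group 5: 'e' x 2 (positions 10-11)
Total groups: 5

5


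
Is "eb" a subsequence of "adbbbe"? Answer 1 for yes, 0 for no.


Check if "eb" is a subsequence of "adbbbe"
Greedy scan:
  Position 0 ('a'): no match needed
  Position 1 ('d'): no match needed
  Position 2 ('b'): no match needed
  Position 3 ('b'): no match needed
  Position 4 ('b'): no match needed
  Position 5 ('e'): matches sub[0] = 'e'
Only matched 1/2 characters => not a subsequence

0


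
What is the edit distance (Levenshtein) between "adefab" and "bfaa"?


Computing edit distance: "adefab" -> "bfaa"
DP table:
           b    f    a    a
      0    1    2    3    4
  a   1    1    2    2    3
  d   2    2    2    3    3
  e   3    3    3    3    4
  f   4    4    3    4    4
  a   5    5    4    3    4
  b   6    5    5    4    4
Edit distance = dp[6][4] = 4

4


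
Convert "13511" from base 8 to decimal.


Input: "13511" in base 8
Positional expansion:
  Digit '1' (value 1) x 8^4 = 4096
  Digit '3' (value 3) x 8^3 = 1536
  Digit '5' (value 5) x 8^2 = 320
  Digit '1' (value 1) x 8^1 = 8
  Digit '1' (value 1) x 8^0 = 1
Sum = 5961

5961
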